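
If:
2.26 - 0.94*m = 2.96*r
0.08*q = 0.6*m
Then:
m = 2.40425531914894 - 3.14893617021277*r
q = 18.031914893617 - 23.6170212765957*r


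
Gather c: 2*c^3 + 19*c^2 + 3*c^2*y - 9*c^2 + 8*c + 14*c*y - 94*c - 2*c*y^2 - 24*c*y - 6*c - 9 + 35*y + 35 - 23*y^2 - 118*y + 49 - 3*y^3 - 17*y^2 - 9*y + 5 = 2*c^3 + c^2*(3*y + 10) + c*(-2*y^2 - 10*y - 92) - 3*y^3 - 40*y^2 - 92*y + 80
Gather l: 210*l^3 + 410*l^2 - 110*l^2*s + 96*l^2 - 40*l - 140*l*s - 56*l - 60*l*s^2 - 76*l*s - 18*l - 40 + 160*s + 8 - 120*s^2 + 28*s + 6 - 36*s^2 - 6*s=210*l^3 + l^2*(506 - 110*s) + l*(-60*s^2 - 216*s - 114) - 156*s^2 + 182*s - 26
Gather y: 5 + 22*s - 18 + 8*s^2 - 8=8*s^2 + 22*s - 21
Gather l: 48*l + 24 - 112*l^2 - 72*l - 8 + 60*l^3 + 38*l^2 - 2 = 60*l^3 - 74*l^2 - 24*l + 14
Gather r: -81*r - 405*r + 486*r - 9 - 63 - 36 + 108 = 0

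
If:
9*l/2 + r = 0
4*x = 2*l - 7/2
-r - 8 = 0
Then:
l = 16/9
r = -8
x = 1/72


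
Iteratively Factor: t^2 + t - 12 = (t + 4)*(t - 3)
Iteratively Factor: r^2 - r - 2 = (r + 1)*(r - 2)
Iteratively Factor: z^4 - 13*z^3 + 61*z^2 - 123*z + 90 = (z - 3)*(z^3 - 10*z^2 + 31*z - 30) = (z - 3)^2*(z^2 - 7*z + 10) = (z - 3)^2*(z - 2)*(z - 5)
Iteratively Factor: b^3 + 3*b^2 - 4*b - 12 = (b - 2)*(b^2 + 5*b + 6) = (b - 2)*(b + 2)*(b + 3)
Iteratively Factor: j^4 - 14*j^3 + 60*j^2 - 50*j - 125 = (j - 5)*(j^3 - 9*j^2 + 15*j + 25) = (j - 5)^2*(j^2 - 4*j - 5) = (j - 5)^3*(j + 1)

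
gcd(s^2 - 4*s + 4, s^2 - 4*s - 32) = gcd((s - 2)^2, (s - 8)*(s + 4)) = 1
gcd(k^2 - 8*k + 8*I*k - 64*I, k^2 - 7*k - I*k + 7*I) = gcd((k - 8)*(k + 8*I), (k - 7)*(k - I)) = 1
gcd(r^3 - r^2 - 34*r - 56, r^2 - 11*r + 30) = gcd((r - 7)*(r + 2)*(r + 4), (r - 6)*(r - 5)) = 1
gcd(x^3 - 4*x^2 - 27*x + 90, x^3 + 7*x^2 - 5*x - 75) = x^2 + 2*x - 15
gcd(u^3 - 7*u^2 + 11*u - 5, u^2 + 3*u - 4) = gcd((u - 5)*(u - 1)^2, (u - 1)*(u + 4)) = u - 1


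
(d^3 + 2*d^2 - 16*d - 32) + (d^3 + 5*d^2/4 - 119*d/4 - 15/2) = 2*d^3 + 13*d^2/4 - 183*d/4 - 79/2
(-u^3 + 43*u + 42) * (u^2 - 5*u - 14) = -u^5 + 5*u^4 + 57*u^3 - 173*u^2 - 812*u - 588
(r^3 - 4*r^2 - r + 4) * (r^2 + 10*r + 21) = r^5 + 6*r^4 - 20*r^3 - 90*r^2 + 19*r + 84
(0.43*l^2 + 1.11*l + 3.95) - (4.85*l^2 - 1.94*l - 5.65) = -4.42*l^2 + 3.05*l + 9.6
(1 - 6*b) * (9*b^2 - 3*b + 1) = -54*b^3 + 27*b^2 - 9*b + 1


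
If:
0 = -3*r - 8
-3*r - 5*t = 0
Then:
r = -8/3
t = 8/5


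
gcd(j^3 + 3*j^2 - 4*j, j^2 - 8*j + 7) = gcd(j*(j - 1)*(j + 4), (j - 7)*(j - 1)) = j - 1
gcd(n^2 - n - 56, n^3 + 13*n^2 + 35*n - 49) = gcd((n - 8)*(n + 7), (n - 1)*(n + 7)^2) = n + 7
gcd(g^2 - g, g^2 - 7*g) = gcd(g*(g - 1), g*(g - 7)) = g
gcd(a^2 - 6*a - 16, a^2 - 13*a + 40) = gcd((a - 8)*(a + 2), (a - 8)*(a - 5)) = a - 8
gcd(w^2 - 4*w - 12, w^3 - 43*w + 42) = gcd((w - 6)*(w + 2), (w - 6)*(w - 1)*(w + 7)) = w - 6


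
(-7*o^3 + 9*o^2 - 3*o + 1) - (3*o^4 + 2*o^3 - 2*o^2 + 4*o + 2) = -3*o^4 - 9*o^3 + 11*o^2 - 7*o - 1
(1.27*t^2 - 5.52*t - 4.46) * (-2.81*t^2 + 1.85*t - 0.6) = -3.5687*t^4 + 17.8607*t^3 + 1.5586*t^2 - 4.939*t + 2.676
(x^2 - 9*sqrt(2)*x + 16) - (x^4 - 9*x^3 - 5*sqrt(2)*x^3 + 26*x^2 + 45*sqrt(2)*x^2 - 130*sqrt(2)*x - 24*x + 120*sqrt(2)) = -x^4 + 5*sqrt(2)*x^3 + 9*x^3 - 45*sqrt(2)*x^2 - 25*x^2 + 24*x + 121*sqrt(2)*x - 120*sqrt(2) + 16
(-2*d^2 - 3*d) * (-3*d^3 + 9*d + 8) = 6*d^5 + 9*d^4 - 18*d^3 - 43*d^2 - 24*d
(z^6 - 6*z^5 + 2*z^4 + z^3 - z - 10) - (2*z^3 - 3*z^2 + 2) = z^6 - 6*z^5 + 2*z^4 - z^3 + 3*z^2 - z - 12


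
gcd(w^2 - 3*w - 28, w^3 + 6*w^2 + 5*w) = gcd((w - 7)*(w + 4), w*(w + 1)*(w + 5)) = 1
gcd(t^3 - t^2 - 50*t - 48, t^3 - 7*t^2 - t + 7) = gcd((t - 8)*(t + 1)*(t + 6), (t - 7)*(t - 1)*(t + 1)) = t + 1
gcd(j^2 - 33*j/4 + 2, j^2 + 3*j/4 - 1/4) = j - 1/4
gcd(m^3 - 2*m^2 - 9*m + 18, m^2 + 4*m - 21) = m - 3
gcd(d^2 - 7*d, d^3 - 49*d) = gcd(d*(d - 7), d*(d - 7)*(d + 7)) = d^2 - 7*d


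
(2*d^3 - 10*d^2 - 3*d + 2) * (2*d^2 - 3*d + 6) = 4*d^5 - 26*d^4 + 36*d^3 - 47*d^2 - 24*d + 12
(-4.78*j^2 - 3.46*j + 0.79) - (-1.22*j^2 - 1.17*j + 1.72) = -3.56*j^2 - 2.29*j - 0.93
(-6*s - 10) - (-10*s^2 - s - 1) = 10*s^2 - 5*s - 9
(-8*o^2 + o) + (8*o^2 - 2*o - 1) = -o - 1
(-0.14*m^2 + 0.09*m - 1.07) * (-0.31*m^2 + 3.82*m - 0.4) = 0.0434*m^4 - 0.5627*m^3 + 0.7315*m^2 - 4.1234*m + 0.428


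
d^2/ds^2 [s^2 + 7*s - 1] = 2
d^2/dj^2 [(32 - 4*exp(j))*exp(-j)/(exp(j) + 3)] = 4*(-exp(3*j) + 35*exp(2*j) + 72*exp(j) + 72)*exp(-j)/(exp(3*j) + 9*exp(2*j) + 27*exp(j) + 27)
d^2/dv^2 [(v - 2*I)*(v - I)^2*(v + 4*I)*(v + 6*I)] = 20*v^3 + 72*I*v^2 + 66*v + 96*I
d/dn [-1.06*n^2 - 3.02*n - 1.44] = -2.12*n - 3.02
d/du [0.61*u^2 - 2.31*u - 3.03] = 1.22*u - 2.31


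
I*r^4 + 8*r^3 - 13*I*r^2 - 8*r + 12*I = (r + 1)*(r - 6*I)*(r - 2*I)*(I*r - I)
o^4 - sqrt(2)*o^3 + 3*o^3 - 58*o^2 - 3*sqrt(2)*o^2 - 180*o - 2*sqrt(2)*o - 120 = (o + 1)*(o + 2)*(o - 6*sqrt(2))*(o + 5*sqrt(2))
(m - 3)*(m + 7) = m^2 + 4*m - 21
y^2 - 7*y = y*(y - 7)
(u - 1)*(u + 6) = u^2 + 5*u - 6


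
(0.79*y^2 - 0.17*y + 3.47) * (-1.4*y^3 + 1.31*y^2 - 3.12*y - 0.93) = -1.106*y^5 + 1.2729*y^4 - 7.5455*y^3 + 4.3414*y^2 - 10.6683*y - 3.2271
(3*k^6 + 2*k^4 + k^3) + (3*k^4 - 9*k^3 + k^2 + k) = 3*k^6 + 5*k^4 - 8*k^3 + k^2 + k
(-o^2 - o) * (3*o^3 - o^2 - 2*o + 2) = -3*o^5 - 2*o^4 + 3*o^3 - 2*o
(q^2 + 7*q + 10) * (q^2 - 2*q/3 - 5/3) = q^4 + 19*q^3/3 + 11*q^2/3 - 55*q/3 - 50/3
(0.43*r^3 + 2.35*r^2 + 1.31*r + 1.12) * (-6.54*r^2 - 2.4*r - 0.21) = -2.8122*r^5 - 16.401*r^4 - 14.2977*r^3 - 10.9623*r^2 - 2.9631*r - 0.2352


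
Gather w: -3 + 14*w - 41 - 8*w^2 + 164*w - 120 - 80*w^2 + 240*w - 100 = -88*w^2 + 418*w - 264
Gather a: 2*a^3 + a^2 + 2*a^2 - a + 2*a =2*a^3 + 3*a^2 + a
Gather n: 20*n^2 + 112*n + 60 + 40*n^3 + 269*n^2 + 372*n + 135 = 40*n^3 + 289*n^2 + 484*n + 195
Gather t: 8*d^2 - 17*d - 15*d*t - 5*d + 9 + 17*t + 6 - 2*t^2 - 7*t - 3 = 8*d^2 - 22*d - 2*t^2 + t*(10 - 15*d) + 12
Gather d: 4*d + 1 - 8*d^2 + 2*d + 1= -8*d^2 + 6*d + 2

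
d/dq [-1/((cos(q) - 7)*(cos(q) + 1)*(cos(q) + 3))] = (3*sin(q)^2 + 6*cos(q) + 22)*sin(q)/((cos(q) - 7)^2*(cos(q) + 1)^2*(cos(q) + 3)^2)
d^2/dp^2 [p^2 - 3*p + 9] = 2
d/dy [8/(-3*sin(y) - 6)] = 8*cos(y)/(3*(sin(y) + 2)^2)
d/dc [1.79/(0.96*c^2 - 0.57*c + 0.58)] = (1.0203 - 3.4368*c)/(0.96*c^2 - 0.57*c + 0.58)^2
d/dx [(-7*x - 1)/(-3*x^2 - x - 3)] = (21*x^2 + 7*x - (6*x + 1)*(7*x + 1) + 21)/(3*x^2 + x + 3)^2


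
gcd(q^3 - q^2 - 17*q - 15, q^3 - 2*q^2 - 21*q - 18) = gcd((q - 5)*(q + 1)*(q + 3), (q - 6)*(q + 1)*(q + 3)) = q^2 + 4*q + 3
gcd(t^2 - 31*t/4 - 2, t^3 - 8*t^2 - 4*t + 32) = t - 8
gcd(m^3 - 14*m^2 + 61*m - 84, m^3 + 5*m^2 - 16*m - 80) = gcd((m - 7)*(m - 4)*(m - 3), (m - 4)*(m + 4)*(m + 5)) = m - 4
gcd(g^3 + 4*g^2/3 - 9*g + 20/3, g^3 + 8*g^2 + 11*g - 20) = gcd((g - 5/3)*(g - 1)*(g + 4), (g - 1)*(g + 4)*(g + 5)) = g^2 + 3*g - 4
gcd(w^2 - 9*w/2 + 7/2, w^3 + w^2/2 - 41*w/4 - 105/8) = w - 7/2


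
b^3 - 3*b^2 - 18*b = b*(b - 6)*(b + 3)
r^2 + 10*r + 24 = (r + 4)*(r + 6)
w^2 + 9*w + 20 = (w + 4)*(w + 5)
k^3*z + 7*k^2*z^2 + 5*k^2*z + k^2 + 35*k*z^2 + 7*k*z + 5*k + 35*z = (k + 5)*(k + 7*z)*(k*z + 1)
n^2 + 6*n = n*(n + 6)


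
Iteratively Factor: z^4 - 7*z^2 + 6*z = (z - 1)*(z^3 + z^2 - 6*z) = (z - 1)*(z + 3)*(z^2 - 2*z) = (z - 2)*(z - 1)*(z + 3)*(z)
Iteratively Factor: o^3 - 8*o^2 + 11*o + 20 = (o - 5)*(o^2 - 3*o - 4) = (o - 5)*(o - 4)*(o + 1)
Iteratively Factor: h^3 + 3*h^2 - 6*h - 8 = (h - 2)*(h^2 + 5*h + 4) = (h - 2)*(h + 1)*(h + 4)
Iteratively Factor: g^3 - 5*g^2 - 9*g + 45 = (g - 3)*(g^2 - 2*g - 15) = (g - 5)*(g - 3)*(g + 3)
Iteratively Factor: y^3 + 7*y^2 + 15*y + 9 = (y + 3)*(y^2 + 4*y + 3) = (y + 3)^2*(y + 1)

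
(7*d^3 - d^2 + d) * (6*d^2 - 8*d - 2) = 42*d^5 - 62*d^4 - 6*d^2 - 2*d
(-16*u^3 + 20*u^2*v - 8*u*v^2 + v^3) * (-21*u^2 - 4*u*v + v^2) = 336*u^5 - 356*u^4*v + 72*u^3*v^2 + 31*u^2*v^3 - 12*u*v^4 + v^5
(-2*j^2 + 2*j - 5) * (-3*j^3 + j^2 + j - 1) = 6*j^5 - 8*j^4 + 15*j^3 - j^2 - 7*j + 5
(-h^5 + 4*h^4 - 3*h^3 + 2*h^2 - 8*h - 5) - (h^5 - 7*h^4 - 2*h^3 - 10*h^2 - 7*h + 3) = -2*h^5 + 11*h^4 - h^3 + 12*h^2 - h - 8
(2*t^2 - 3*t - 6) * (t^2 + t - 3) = 2*t^4 - t^3 - 15*t^2 + 3*t + 18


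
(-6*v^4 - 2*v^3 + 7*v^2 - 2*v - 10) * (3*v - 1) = -18*v^5 + 23*v^3 - 13*v^2 - 28*v + 10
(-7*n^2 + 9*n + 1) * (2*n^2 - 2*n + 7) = -14*n^4 + 32*n^3 - 65*n^2 + 61*n + 7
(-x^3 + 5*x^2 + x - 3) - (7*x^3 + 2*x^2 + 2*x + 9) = -8*x^3 + 3*x^2 - x - 12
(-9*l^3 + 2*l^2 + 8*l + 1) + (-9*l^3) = -18*l^3 + 2*l^2 + 8*l + 1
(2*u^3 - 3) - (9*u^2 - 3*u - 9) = 2*u^3 - 9*u^2 + 3*u + 6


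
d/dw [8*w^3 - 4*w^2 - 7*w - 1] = 24*w^2 - 8*w - 7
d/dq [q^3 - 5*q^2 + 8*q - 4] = 3*q^2 - 10*q + 8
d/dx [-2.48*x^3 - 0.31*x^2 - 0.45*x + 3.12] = -7.44*x^2 - 0.62*x - 0.45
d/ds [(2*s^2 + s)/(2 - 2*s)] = (-s^2 + 2*s + 1/2)/(s^2 - 2*s + 1)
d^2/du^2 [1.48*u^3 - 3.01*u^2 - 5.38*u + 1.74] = 8.88*u - 6.02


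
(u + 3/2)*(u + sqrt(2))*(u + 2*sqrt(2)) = u^3 + 3*u^2/2 + 3*sqrt(2)*u^2 + 4*u + 9*sqrt(2)*u/2 + 6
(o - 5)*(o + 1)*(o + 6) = o^3 + 2*o^2 - 29*o - 30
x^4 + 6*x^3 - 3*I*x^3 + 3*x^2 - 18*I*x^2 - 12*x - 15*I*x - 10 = (x + 1)*(x + 5)*(x - 2*I)*(x - I)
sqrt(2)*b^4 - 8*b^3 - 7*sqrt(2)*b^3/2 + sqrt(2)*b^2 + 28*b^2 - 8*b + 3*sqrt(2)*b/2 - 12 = (b - 3)*(b - 1)*(b - 4*sqrt(2))*(sqrt(2)*b + sqrt(2)/2)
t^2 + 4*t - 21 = (t - 3)*(t + 7)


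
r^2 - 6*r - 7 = (r - 7)*(r + 1)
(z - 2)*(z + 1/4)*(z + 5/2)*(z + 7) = z^4 + 31*z^3/4 + 3*z^2/8 - 283*z/8 - 35/4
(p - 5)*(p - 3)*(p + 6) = p^3 - 2*p^2 - 33*p + 90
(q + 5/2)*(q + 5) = q^2 + 15*q/2 + 25/2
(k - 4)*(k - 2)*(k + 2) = k^3 - 4*k^2 - 4*k + 16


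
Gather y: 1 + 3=4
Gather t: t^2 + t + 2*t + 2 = t^2 + 3*t + 2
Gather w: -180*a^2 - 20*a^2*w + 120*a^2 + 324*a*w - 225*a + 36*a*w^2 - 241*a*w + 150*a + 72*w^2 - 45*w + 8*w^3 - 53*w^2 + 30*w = -60*a^2 - 75*a + 8*w^3 + w^2*(36*a + 19) + w*(-20*a^2 + 83*a - 15)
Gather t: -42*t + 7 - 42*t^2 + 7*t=-42*t^2 - 35*t + 7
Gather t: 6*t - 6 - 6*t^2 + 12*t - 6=-6*t^2 + 18*t - 12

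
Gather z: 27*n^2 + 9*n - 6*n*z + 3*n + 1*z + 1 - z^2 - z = 27*n^2 - 6*n*z + 12*n - z^2 + 1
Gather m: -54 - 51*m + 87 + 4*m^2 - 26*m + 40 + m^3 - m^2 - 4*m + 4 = m^3 + 3*m^2 - 81*m + 77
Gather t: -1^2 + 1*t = t - 1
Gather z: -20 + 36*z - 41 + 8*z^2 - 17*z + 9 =8*z^2 + 19*z - 52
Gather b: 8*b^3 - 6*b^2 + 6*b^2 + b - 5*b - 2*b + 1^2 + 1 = 8*b^3 - 6*b + 2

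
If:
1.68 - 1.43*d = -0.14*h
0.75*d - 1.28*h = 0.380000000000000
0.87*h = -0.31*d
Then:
No Solution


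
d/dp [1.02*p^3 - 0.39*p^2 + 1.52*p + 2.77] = 3.06*p^2 - 0.78*p + 1.52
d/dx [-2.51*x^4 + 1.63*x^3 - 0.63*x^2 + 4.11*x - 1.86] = -10.04*x^3 + 4.89*x^2 - 1.26*x + 4.11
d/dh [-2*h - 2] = -2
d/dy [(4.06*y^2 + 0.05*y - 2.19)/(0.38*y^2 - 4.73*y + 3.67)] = (-19.2228*y^2 + 31.4648*y - 10.1752)/(0.1444*y^4 - 3.5948*y^3 + 25.1621*y^2 - 34.7182*y + 13.4689)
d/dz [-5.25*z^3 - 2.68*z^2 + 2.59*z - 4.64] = -15.75*z^2 - 5.36*z + 2.59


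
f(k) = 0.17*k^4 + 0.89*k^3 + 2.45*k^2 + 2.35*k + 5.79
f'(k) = 0.68*k^3 + 2.67*k^2 + 4.9*k + 2.35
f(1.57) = 20.00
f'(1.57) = 19.26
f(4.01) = 155.95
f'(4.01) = 108.78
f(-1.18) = 5.30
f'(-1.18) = -0.83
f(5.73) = 450.39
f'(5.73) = 246.02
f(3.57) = 113.51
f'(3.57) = 84.81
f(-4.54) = 34.56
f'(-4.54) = -28.50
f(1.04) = 12.08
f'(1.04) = 11.10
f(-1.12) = 5.25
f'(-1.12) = -0.74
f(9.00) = 1989.57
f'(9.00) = 758.44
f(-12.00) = 2317.59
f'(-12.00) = -847.01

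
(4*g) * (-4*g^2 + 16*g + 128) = -16*g^3 + 64*g^2 + 512*g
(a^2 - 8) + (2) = a^2 - 6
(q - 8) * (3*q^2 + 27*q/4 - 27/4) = 3*q^3 - 69*q^2/4 - 243*q/4 + 54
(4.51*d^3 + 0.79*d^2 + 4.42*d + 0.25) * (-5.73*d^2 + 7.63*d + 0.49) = -25.8423*d^5 + 29.8846*d^4 - 17.089*d^3 + 32.6792*d^2 + 4.0733*d + 0.1225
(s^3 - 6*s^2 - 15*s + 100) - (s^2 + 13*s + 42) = s^3 - 7*s^2 - 28*s + 58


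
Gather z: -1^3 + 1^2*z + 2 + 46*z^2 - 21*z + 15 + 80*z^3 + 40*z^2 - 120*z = 80*z^3 + 86*z^2 - 140*z + 16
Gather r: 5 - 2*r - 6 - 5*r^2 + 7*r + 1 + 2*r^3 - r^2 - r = 2*r^3 - 6*r^2 + 4*r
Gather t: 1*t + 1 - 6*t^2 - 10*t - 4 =-6*t^2 - 9*t - 3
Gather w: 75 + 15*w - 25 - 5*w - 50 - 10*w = 0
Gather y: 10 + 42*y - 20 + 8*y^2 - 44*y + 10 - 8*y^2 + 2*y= 0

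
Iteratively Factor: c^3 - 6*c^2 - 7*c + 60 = (c + 3)*(c^2 - 9*c + 20) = (c - 4)*(c + 3)*(c - 5)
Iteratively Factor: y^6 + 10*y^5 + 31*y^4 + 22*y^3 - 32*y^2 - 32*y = (y)*(y^5 + 10*y^4 + 31*y^3 + 22*y^2 - 32*y - 32) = y*(y + 4)*(y^4 + 6*y^3 + 7*y^2 - 6*y - 8) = y*(y + 2)*(y + 4)*(y^3 + 4*y^2 - y - 4) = y*(y - 1)*(y + 2)*(y + 4)*(y^2 + 5*y + 4) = y*(y - 1)*(y + 2)*(y + 4)^2*(y + 1)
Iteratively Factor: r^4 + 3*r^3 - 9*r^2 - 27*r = (r + 3)*(r^3 - 9*r) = (r - 3)*(r + 3)*(r^2 + 3*r) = r*(r - 3)*(r + 3)*(r + 3)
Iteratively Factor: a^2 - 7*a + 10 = (a - 2)*(a - 5)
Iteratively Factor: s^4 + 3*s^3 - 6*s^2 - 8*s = (s + 1)*(s^3 + 2*s^2 - 8*s) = s*(s + 1)*(s^2 + 2*s - 8) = s*(s + 1)*(s + 4)*(s - 2)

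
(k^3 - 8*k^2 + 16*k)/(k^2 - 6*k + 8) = k*(k - 4)/(k - 2)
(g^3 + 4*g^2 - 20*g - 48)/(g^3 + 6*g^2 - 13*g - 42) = (g^2 + 2*g - 24)/(g^2 + 4*g - 21)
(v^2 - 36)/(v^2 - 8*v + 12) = (v + 6)/(v - 2)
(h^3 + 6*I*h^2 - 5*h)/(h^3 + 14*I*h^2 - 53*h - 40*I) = h/(h + 8*I)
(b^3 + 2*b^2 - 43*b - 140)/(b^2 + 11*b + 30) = (b^2 - 3*b - 28)/(b + 6)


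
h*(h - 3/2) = h^2 - 3*h/2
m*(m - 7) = m^2 - 7*m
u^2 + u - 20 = (u - 4)*(u + 5)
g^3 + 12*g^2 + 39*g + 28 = (g + 1)*(g + 4)*(g + 7)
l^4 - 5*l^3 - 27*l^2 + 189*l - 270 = (l - 5)*(l - 3)^2*(l + 6)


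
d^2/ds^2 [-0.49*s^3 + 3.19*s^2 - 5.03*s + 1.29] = 6.38 - 2.94*s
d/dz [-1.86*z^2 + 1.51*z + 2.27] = 1.51 - 3.72*z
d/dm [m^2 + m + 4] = 2*m + 1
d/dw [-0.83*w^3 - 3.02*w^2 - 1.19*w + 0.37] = -2.49*w^2 - 6.04*w - 1.19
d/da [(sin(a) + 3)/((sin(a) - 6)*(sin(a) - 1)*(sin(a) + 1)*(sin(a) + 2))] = (-3*sin(a)^3 - 4*sin(a)^2 + 49*sin(a) + 78)*sin(a)/((sin(a) - 6)^2*(sin(a) + 2)^2*cos(a)^3)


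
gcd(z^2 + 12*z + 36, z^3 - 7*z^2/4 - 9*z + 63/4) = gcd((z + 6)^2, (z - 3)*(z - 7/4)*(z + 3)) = 1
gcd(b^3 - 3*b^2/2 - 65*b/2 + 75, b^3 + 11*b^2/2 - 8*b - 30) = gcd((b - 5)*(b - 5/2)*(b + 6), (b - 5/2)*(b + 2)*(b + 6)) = b^2 + 7*b/2 - 15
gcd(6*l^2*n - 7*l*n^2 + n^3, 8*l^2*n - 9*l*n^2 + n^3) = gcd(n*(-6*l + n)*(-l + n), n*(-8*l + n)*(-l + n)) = l*n - n^2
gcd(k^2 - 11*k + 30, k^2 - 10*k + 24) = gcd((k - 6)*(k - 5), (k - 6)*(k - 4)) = k - 6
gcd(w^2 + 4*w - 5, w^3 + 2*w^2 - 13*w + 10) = w^2 + 4*w - 5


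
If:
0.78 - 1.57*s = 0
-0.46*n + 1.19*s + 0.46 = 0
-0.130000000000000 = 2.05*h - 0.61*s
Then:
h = 0.08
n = 2.29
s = 0.50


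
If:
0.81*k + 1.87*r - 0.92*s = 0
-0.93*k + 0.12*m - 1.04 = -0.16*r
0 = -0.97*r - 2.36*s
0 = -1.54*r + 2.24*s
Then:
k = 0.00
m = 8.67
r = 0.00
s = 0.00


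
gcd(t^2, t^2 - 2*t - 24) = 1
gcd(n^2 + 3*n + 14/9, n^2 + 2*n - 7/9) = n + 7/3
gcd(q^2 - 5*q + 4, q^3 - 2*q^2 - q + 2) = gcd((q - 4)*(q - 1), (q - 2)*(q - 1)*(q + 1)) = q - 1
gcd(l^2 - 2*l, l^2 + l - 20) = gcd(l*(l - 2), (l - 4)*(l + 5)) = 1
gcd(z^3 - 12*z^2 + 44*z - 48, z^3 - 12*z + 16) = z - 2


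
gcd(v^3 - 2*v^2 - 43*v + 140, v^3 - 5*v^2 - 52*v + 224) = v^2 + 3*v - 28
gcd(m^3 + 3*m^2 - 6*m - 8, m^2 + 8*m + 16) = m + 4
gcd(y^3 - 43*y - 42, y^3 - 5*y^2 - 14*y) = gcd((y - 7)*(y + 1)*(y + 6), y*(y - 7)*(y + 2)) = y - 7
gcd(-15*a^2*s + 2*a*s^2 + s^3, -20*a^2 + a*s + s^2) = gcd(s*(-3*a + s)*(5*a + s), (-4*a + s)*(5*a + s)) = 5*a + s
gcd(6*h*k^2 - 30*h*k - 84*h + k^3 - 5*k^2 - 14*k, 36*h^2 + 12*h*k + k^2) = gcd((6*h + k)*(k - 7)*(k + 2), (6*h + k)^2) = 6*h + k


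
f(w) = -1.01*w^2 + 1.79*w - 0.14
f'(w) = 1.79 - 2.02*w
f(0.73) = 0.63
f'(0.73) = 0.32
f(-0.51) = -1.32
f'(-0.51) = 2.82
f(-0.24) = -0.63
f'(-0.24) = 2.27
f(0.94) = 0.65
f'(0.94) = -0.11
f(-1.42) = -4.72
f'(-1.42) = 4.66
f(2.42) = -1.72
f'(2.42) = -3.10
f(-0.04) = -0.21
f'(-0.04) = 1.87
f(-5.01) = -34.46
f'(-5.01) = 11.91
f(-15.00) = -254.24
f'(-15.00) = 32.09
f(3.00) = -3.86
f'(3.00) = -4.27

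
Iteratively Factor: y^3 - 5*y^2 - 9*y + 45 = (y - 5)*(y^2 - 9) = (y - 5)*(y + 3)*(y - 3)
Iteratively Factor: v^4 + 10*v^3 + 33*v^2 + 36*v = (v + 3)*(v^3 + 7*v^2 + 12*v) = (v + 3)*(v + 4)*(v^2 + 3*v) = v*(v + 3)*(v + 4)*(v + 3)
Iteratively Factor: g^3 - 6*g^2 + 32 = (g - 4)*(g^2 - 2*g - 8) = (g - 4)^2*(g + 2)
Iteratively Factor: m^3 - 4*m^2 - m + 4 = (m - 1)*(m^2 - 3*m - 4) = (m - 1)*(m + 1)*(m - 4)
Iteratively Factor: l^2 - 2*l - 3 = (l + 1)*(l - 3)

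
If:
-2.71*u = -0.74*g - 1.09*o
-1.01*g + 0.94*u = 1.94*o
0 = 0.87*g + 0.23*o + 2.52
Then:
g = -3.32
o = 1.60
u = -0.26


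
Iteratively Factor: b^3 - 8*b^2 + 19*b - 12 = (b - 4)*(b^2 - 4*b + 3) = (b - 4)*(b - 3)*(b - 1)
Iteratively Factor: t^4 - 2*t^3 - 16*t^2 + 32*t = (t + 4)*(t^3 - 6*t^2 + 8*t) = (t - 4)*(t + 4)*(t^2 - 2*t) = (t - 4)*(t - 2)*(t + 4)*(t)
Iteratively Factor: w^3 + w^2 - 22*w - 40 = (w - 5)*(w^2 + 6*w + 8) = (w - 5)*(w + 2)*(w + 4)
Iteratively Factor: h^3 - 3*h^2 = (h)*(h^2 - 3*h) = h^2*(h - 3)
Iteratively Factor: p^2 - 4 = (p + 2)*(p - 2)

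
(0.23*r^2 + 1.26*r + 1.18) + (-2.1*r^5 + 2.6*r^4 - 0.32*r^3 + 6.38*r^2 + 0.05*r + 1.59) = -2.1*r^5 + 2.6*r^4 - 0.32*r^3 + 6.61*r^2 + 1.31*r + 2.77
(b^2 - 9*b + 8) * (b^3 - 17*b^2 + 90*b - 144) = b^5 - 26*b^4 + 251*b^3 - 1090*b^2 + 2016*b - 1152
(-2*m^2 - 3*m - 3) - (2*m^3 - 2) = -2*m^3 - 2*m^2 - 3*m - 1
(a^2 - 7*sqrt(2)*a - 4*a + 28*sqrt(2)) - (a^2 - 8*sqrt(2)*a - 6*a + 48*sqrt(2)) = sqrt(2)*a + 2*a - 20*sqrt(2)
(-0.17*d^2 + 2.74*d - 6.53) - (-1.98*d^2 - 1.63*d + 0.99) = 1.81*d^2 + 4.37*d - 7.52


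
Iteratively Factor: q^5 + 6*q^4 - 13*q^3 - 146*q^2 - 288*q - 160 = (q - 5)*(q^4 + 11*q^3 + 42*q^2 + 64*q + 32) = (q - 5)*(q + 2)*(q^3 + 9*q^2 + 24*q + 16) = (q - 5)*(q + 2)*(q + 4)*(q^2 + 5*q + 4) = (q - 5)*(q + 1)*(q + 2)*(q + 4)*(q + 4)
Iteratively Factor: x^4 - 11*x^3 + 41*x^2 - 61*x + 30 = (x - 2)*(x^3 - 9*x^2 + 23*x - 15) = (x - 3)*(x - 2)*(x^2 - 6*x + 5) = (x - 3)*(x - 2)*(x - 1)*(x - 5)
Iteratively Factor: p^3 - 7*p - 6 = (p - 3)*(p^2 + 3*p + 2) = (p - 3)*(p + 2)*(p + 1)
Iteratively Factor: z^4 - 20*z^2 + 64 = (z + 2)*(z^3 - 2*z^2 - 16*z + 32) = (z - 2)*(z + 2)*(z^2 - 16) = (z - 4)*(z - 2)*(z + 2)*(z + 4)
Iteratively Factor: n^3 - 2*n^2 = (n)*(n^2 - 2*n) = n^2*(n - 2)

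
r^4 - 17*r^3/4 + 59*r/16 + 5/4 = (r - 4)*(r - 5/4)*(r + 1/2)^2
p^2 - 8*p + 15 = (p - 5)*(p - 3)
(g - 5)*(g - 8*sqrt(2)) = g^2 - 8*sqrt(2)*g - 5*g + 40*sqrt(2)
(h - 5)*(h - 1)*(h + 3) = h^3 - 3*h^2 - 13*h + 15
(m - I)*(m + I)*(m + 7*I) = m^3 + 7*I*m^2 + m + 7*I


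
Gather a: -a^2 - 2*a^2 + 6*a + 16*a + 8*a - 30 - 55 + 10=-3*a^2 + 30*a - 75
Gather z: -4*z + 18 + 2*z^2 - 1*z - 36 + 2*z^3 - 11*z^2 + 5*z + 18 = 2*z^3 - 9*z^2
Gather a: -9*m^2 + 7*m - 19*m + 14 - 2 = -9*m^2 - 12*m + 12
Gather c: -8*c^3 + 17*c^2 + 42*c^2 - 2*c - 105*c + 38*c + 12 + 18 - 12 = -8*c^3 + 59*c^2 - 69*c + 18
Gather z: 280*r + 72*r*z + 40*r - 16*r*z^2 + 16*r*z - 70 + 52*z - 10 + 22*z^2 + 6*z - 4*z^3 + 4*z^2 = 320*r - 4*z^3 + z^2*(26 - 16*r) + z*(88*r + 58) - 80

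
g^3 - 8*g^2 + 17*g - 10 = (g - 5)*(g - 2)*(g - 1)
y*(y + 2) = y^2 + 2*y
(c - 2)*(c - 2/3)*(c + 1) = c^3 - 5*c^2/3 - 4*c/3 + 4/3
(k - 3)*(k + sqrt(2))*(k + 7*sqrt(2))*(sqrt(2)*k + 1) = sqrt(2)*k^4 - 3*sqrt(2)*k^3 + 17*k^3 - 51*k^2 + 22*sqrt(2)*k^2 - 66*sqrt(2)*k + 14*k - 42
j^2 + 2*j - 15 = (j - 3)*(j + 5)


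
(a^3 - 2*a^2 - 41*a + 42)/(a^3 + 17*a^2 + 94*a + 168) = (a^2 - 8*a + 7)/(a^2 + 11*a + 28)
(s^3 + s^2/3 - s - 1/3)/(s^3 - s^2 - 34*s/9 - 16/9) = 3*(3*s^2 - 2*s - 1)/(9*s^2 - 18*s - 16)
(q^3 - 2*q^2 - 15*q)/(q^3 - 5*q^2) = (q + 3)/q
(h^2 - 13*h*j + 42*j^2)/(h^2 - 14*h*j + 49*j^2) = (h - 6*j)/(h - 7*j)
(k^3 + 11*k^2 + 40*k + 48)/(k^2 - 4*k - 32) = (k^2 + 7*k + 12)/(k - 8)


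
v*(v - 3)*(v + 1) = v^3 - 2*v^2 - 3*v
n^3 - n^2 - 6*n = n*(n - 3)*(n + 2)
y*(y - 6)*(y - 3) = y^3 - 9*y^2 + 18*y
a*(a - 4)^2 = a^3 - 8*a^2 + 16*a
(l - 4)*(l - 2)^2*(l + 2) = l^4 - 6*l^3 + 4*l^2 + 24*l - 32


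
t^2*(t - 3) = t^3 - 3*t^2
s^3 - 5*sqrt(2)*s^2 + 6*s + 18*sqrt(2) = (s - 3*sqrt(2))^2*(s + sqrt(2))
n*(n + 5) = n^2 + 5*n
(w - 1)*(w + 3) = w^2 + 2*w - 3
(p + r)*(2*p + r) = 2*p^2 + 3*p*r + r^2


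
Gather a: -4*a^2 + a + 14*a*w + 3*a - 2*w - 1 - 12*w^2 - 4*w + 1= -4*a^2 + a*(14*w + 4) - 12*w^2 - 6*w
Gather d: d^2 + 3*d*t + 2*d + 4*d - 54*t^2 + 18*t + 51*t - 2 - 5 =d^2 + d*(3*t + 6) - 54*t^2 + 69*t - 7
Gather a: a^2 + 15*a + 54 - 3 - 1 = a^2 + 15*a + 50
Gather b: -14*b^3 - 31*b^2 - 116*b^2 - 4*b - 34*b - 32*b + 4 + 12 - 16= -14*b^3 - 147*b^2 - 70*b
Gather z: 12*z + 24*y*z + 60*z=z*(24*y + 72)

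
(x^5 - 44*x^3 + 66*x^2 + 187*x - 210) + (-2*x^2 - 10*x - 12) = x^5 - 44*x^3 + 64*x^2 + 177*x - 222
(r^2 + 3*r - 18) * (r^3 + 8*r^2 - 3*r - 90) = r^5 + 11*r^4 + 3*r^3 - 243*r^2 - 216*r + 1620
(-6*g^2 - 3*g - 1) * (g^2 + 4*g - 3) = -6*g^4 - 27*g^3 + 5*g^2 + 5*g + 3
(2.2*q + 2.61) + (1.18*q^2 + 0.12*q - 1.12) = 1.18*q^2 + 2.32*q + 1.49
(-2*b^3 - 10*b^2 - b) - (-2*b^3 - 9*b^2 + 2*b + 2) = -b^2 - 3*b - 2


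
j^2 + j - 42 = (j - 6)*(j + 7)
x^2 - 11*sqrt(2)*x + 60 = (x - 6*sqrt(2))*(x - 5*sqrt(2))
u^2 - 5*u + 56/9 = (u - 8/3)*(u - 7/3)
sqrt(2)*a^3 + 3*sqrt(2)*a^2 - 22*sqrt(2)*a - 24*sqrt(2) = (a - 4)*(a + 6)*(sqrt(2)*a + sqrt(2))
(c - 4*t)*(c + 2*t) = c^2 - 2*c*t - 8*t^2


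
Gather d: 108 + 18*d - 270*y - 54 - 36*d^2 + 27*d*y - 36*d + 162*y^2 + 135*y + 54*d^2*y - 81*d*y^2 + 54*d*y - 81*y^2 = d^2*(54*y - 36) + d*(-81*y^2 + 81*y - 18) + 81*y^2 - 135*y + 54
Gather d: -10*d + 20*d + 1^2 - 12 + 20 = 10*d + 9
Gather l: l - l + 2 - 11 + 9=0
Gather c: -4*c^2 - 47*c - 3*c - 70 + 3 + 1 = -4*c^2 - 50*c - 66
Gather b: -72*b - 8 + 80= 72 - 72*b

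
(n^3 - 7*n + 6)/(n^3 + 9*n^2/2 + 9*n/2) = 2*(n^2 - 3*n + 2)/(n*(2*n + 3))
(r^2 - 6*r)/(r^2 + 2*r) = (r - 6)/(r + 2)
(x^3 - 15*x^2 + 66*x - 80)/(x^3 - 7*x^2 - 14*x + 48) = (x - 5)/(x + 3)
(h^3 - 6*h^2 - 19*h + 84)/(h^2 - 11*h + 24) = (h^2 - 3*h - 28)/(h - 8)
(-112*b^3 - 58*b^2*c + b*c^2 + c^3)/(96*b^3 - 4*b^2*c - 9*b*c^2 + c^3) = (-14*b^2 - 9*b*c - c^2)/(12*b^2 + b*c - c^2)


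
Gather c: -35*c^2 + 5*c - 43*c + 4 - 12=-35*c^2 - 38*c - 8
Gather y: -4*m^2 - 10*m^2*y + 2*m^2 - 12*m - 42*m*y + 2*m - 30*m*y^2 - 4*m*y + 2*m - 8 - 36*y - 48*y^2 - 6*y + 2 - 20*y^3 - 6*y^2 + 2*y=-2*m^2 - 8*m - 20*y^3 + y^2*(-30*m - 54) + y*(-10*m^2 - 46*m - 40) - 6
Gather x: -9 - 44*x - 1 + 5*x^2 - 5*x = 5*x^2 - 49*x - 10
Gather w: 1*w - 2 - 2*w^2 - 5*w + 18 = -2*w^2 - 4*w + 16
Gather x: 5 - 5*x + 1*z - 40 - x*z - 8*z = x*(-z - 5) - 7*z - 35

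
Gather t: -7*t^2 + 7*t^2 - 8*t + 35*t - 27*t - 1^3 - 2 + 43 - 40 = 0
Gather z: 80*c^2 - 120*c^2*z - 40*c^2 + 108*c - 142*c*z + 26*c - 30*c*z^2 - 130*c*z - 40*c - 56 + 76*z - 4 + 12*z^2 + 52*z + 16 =40*c^2 + 94*c + z^2*(12 - 30*c) + z*(-120*c^2 - 272*c + 128) - 44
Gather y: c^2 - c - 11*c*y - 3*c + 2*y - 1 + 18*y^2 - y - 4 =c^2 - 4*c + 18*y^2 + y*(1 - 11*c) - 5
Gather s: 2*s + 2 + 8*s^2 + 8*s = 8*s^2 + 10*s + 2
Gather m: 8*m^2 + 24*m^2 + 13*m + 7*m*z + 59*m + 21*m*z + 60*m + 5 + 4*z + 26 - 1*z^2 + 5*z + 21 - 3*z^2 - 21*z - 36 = 32*m^2 + m*(28*z + 132) - 4*z^2 - 12*z + 16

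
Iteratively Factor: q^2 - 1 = (q + 1)*(q - 1)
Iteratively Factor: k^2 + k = (k)*(k + 1)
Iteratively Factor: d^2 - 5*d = (d)*(d - 5)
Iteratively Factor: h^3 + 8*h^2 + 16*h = (h + 4)*(h^2 + 4*h) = h*(h + 4)*(h + 4)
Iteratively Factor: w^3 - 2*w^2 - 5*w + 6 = (w - 3)*(w^2 + w - 2) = (w - 3)*(w + 2)*(w - 1)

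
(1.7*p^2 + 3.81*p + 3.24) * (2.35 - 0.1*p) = -0.17*p^3 + 3.614*p^2 + 8.6295*p + 7.614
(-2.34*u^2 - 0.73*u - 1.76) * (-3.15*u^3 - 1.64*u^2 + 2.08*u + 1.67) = 7.371*u^5 + 6.1371*u^4 + 1.874*u^3 - 2.5398*u^2 - 4.8799*u - 2.9392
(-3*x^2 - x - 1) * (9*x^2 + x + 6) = -27*x^4 - 12*x^3 - 28*x^2 - 7*x - 6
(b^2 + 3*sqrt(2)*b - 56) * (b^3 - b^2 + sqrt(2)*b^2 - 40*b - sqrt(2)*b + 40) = b^5 - b^4 + 4*sqrt(2)*b^4 - 90*b^3 - 4*sqrt(2)*b^3 - 176*sqrt(2)*b^2 + 90*b^2 + 176*sqrt(2)*b + 2240*b - 2240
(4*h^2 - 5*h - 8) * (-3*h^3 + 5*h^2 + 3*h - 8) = -12*h^5 + 35*h^4 + 11*h^3 - 87*h^2 + 16*h + 64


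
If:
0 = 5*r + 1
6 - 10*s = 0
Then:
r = -1/5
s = 3/5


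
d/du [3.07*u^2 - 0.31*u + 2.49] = 6.14*u - 0.31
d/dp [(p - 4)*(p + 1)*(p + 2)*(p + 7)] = 4*p^3 + 18*p^2 - 34*p - 78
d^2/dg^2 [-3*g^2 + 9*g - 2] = -6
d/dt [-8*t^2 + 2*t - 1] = 2 - 16*t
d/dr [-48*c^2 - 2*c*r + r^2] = -2*c + 2*r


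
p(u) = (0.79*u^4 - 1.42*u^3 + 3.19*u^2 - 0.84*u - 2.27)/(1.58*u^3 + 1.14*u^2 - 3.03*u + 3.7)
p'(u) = (-4.74*u^2 - 2.28*u + 3.03)*(0.79*u^4 - 1.42*u^3 + 3.19*u^2 - 0.84*u - 2.27)/(1.58*u^3 + 1.14*u^2 - 3.03*u + 3.7)^2 + (3.16*u^3 - 4.26*u^2 + 6.38*u - 0.84)/(1.58*u^3 + 1.14*u^2 - 3.03*u + 3.7) = (1.2482*u^6 + 1.8012*u^5 - 13.8401*u^4 + 22.9516*u^3 - 13.7103*u^2 + 28.7816*u - 9.9861)/(2.4964*u^6 + 3.6024*u^5 - 8.2752*u^4 + 4.7836*u^3 + 17.6169*u^2 - 22.422*u + 13.69)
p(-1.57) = 3.34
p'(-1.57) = -9.81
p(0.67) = -0.63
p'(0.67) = 1.08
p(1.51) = 0.41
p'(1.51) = 0.74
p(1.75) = 0.56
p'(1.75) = 0.53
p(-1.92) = 12.57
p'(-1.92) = -70.04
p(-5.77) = -5.14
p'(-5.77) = 0.24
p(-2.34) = -18.38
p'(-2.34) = -75.88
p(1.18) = 0.09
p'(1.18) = 1.25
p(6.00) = 2.24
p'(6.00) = 0.44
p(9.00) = 3.60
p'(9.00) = 0.47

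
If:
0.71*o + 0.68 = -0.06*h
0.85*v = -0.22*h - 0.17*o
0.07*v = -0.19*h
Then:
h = -0.08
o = -0.95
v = 0.21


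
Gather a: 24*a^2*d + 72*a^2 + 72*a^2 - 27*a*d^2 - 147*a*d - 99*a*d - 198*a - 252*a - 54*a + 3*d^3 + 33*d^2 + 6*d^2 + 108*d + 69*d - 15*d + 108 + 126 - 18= a^2*(24*d + 144) + a*(-27*d^2 - 246*d - 504) + 3*d^3 + 39*d^2 + 162*d + 216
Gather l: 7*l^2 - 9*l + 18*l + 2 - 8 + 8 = 7*l^2 + 9*l + 2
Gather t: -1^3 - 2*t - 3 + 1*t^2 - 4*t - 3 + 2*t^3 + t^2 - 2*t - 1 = 2*t^3 + 2*t^2 - 8*t - 8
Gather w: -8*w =-8*w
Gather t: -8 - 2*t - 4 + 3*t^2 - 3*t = 3*t^2 - 5*t - 12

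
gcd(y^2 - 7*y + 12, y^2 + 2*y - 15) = y - 3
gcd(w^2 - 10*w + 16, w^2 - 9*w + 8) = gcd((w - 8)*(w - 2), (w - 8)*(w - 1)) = w - 8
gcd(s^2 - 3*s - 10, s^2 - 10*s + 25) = s - 5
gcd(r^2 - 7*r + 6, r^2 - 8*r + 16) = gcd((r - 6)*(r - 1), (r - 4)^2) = 1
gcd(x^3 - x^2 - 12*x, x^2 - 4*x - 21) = x + 3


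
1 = 1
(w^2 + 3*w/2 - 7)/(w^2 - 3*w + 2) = (w + 7/2)/(w - 1)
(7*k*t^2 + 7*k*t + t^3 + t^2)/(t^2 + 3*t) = (7*k*t + 7*k + t^2 + t)/(t + 3)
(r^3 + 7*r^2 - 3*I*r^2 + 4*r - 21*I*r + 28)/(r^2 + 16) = (r^2 + r*(7 + I) + 7*I)/(r + 4*I)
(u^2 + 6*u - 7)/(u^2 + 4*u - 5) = (u + 7)/(u + 5)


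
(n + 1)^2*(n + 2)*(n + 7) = n^4 + 11*n^3 + 33*n^2 + 37*n + 14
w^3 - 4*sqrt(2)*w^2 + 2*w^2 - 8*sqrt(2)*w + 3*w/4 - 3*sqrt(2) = (w + 1/2)*(w + 3/2)*(w - 4*sqrt(2))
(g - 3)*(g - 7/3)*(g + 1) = g^3 - 13*g^2/3 + 5*g/3 + 7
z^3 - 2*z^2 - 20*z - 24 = (z - 6)*(z + 2)^2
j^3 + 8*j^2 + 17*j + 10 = (j + 1)*(j + 2)*(j + 5)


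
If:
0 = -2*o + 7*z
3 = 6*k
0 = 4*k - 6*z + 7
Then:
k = 1/2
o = 21/4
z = 3/2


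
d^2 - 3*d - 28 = (d - 7)*(d + 4)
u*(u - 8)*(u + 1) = u^3 - 7*u^2 - 8*u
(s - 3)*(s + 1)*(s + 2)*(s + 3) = s^4 + 3*s^3 - 7*s^2 - 27*s - 18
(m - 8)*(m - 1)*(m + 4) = m^3 - 5*m^2 - 28*m + 32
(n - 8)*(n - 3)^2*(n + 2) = n^4 - 12*n^3 + 29*n^2 + 42*n - 144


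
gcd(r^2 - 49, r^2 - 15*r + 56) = r - 7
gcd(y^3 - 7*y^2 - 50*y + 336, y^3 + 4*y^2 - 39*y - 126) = y^2 + y - 42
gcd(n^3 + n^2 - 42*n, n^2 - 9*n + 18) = n - 6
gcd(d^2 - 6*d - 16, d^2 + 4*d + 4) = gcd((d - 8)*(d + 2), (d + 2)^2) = d + 2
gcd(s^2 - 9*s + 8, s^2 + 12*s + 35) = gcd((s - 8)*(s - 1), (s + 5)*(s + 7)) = 1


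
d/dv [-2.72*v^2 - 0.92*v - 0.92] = -5.44*v - 0.92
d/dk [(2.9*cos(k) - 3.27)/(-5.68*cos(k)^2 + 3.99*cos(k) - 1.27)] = (-16.472*cos(k)^2 + 37.1472*cos(k) - 9.3643)*sin(k)/(32.2624*cos(k)^4 - 45.3264*cos(k)^3 + 30.3473*cos(k)^2 - 10.1346*cos(k) + 1.6129)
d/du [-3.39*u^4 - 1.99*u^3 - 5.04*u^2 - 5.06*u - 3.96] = -13.56*u^3 - 5.97*u^2 - 10.08*u - 5.06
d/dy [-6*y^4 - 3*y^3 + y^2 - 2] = y*(-24*y^2 - 9*y + 2)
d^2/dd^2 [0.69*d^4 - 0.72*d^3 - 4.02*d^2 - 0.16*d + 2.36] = 8.28*d^2 - 4.32*d - 8.04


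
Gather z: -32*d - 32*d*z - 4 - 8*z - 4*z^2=-32*d - 4*z^2 + z*(-32*d - 8) - 4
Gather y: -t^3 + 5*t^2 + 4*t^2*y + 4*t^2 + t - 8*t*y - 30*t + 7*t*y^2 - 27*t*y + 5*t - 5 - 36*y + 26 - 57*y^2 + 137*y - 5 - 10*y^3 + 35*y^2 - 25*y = -t^3 + 9*t^2 - 24*t - 10*y^3 + y^2*(7*t - 22) + y*(4*t^2 - 35*t + 76) + 16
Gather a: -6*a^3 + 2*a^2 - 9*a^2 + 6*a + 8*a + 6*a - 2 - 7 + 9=-6*a^3 - 7*a^2 + 20*a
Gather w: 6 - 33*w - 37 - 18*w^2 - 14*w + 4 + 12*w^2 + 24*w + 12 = -6*w^2 - 23*w - 15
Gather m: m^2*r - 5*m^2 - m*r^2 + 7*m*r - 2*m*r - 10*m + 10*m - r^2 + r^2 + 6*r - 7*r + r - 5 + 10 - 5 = m^2*(r - 5) + m*(-r^2 + 5*r)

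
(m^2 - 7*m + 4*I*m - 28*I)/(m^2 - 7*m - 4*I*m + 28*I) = (m + 4*I)/(m - 4*I)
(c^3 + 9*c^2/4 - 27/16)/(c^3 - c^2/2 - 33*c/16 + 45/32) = 2*(2*c + 3)/(4*c - 5)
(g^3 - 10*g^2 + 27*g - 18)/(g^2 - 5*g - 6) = (g^2 - 4*g + 3)/(g + 1)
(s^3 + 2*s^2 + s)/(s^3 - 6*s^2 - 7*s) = (s + 1)/(s - 7)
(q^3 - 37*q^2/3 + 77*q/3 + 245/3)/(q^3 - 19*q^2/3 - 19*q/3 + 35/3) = (q - 7)/(q - 1)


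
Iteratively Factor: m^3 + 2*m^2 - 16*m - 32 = (m - 4)*(m^2 + 6*m + 8) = (m - 4)*(m + 2)*(m + 4)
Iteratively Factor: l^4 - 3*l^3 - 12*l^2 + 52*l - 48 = (l - 2)*(l^3 - l^2 - 14*l + 24) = (l - 3)*(l - 2)*(l^2 + 2*l - 8) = (l - 3)*(l - 2)*(l + 4)*(l - 2)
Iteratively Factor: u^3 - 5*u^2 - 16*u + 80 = (u + 4)*(u^2 - 9*u + 20) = (u - 4)*(u + 4)*(u - 5)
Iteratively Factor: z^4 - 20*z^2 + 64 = (z - 4)*(z^3 + 4*z^2 - 4*z - 16) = (z - 4)*(z - 2)*(z^2 + 6*z + 8) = (z - 4)*(z - 2)*(z + 4)*(z + 2)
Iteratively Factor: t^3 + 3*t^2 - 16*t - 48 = (t + 3)*(t^2 - 16) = (t - 4)*(t + 3)*(t + 4)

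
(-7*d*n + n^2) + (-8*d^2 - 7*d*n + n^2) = -8*d^2 - 14*d*n + 2*n^2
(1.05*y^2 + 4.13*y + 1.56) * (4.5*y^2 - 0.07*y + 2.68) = 4.725*y^4 + 18.5115*y^3 + 9.5449*y^2 + 10.9592*y + 4.1808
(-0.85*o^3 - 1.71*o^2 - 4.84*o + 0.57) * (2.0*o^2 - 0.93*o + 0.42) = -1.7*o^5 - 2.6295*o^4 - 8.4467*o^3 + 4.923*o^2 - 2.5629*o + 0.2394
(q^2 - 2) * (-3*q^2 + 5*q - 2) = -3*q^4 + 5*q^3 + 4*q^2 - 10*q + 4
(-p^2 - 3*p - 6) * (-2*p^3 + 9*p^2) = 2*p^5 - 3*p^4 - 15*p^3 - 54*p^2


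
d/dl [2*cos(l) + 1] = -2*sin(l)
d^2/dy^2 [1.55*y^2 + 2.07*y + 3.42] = 3.10000000000000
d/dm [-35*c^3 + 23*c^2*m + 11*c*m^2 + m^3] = 23*c^2 + 22*c*m + 3*m^2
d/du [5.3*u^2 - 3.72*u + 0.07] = 10.6*u - 3.72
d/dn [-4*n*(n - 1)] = 4 - 8*n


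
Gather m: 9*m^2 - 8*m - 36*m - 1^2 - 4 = 9*m^2 - 44*m - 5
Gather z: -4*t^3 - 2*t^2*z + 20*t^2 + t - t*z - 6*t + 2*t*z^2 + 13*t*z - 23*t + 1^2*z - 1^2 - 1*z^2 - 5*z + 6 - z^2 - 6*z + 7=-4*t^3 + 20*t^2 - 28*t + z^2*(2*t - 2) + z*(-2*t^2 + 12*t - 10) + 12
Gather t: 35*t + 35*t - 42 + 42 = 70*t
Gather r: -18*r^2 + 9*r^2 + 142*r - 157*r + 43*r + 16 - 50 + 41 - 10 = -9*r^2 + 28*r - 3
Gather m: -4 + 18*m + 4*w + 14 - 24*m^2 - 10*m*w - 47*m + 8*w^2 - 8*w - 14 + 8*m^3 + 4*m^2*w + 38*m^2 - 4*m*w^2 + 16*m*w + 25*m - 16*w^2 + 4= 8*m^3 + m^2*(4*w + 14) + m*(-4*w^2 + 6*w - 4) - 8*w^2 - 4*w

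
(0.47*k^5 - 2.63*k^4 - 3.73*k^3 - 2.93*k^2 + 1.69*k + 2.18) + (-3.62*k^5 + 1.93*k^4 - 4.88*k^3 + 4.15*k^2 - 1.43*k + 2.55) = -3.15*k^5 - 0.7*k^4 - 8.61*k^3 + 1.22*k^2 + 0.26*k + 4.73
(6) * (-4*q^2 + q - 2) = -24*q^2 + 6*q - 12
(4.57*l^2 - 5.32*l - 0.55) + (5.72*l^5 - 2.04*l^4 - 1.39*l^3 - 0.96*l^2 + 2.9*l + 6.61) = 5.72*l^5 - 2.04*l^4 - 1.39*l^3 + 3.61*l^2 - 2.42*l + 6.06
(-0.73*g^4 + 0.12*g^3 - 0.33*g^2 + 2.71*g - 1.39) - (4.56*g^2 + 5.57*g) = -0.73*g^4 + 0.12*g^3 - 4.89*g^2 - 2.86*g - 1.39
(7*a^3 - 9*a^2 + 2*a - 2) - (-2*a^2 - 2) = 7*a^3 - 7*a^2 + 2*a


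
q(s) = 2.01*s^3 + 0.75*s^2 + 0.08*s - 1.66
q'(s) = 6.03*s^2 + 1.5*s + 0.08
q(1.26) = 3.65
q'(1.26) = 11.54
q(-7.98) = -975.96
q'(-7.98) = 372.10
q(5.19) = 299.95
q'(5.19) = 170.29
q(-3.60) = -86.01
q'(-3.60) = 72.83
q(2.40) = 30.64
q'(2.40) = 38.41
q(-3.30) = -65.99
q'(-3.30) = 60.80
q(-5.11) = -250.68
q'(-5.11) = 149.87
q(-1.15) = -3.82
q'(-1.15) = 6.33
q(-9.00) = -1406.92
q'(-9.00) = 475.01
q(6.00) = 459.98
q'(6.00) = 226.16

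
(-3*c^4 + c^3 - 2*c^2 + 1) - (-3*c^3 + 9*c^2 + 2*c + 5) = -3*c^4 + 4*c^3 - 11*c^2 - 2*c - 4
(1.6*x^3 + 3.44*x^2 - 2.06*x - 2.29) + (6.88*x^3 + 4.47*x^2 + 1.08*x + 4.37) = 8.48*x^3 + 7.91*x^2 - 0.98*x + 2.08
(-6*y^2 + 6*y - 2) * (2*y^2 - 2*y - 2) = -12*y^4 + 24*y^3 - 4*y^2 - 8*y + 4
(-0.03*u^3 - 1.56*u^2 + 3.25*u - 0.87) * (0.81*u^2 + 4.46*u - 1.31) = -0.0243*u^5 - 1.3974*u^4 - 4.2858*u^3 + 15.8339*u^2 - 8.1377*u + 1.1397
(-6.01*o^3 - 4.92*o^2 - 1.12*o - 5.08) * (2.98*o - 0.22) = -17.9098*o^4 - 13.3394*o^3 - 2.2552*o^2 - 14.892*o + 1.1176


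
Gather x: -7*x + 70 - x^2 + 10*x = -x^2 + 3*x + 70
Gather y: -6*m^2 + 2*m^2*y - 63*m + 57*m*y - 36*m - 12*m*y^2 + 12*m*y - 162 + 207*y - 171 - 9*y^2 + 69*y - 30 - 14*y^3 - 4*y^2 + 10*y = -6*m^2 - 99*m - 14*y^3 + y^2*(-12*m - 13) + y*(2*m^2 + 69*m + 286) - 363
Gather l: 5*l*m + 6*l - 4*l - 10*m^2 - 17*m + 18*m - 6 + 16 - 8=l*(5*m + 2) - 10*m^2 + m + 2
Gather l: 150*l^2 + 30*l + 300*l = 150*l^2 + 330*l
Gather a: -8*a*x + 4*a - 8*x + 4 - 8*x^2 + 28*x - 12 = a*(4 - 8*x) - 8*x^2 + 20*x - 8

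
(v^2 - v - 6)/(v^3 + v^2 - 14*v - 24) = (v - 3)/(v^2 - v - 12)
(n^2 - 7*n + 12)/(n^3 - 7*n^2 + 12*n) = 1/n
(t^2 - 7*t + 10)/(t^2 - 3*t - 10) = (t - 2)/(t + 2)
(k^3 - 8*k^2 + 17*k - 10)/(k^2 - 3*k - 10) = (k^2 - 3*k + 2)/(k + 2)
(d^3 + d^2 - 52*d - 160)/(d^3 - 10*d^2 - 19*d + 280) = (d + 4)/(d - 7)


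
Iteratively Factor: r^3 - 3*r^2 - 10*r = (r - 5)*(r^2 + 2*r) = (r - 5)*(r + 2)*(r)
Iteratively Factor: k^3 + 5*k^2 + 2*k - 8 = (k + 4)*(k^2 + k - 2) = (k + 2)*(k + 4)*(k - 1)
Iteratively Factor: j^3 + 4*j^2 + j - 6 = (j - 1)*(j^2 + 5*j + 6) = (j - 1)*(j + 3)*(j + 2)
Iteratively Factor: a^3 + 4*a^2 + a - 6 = (a + 2)*(a^2 + 2*a - 3) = (a - 1)*(a + 2)*(a + 3)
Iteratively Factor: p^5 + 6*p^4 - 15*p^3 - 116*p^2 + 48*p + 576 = (p + 4)*(p^4 + 2*p^3 - 23*p^2 - 24*p + 144) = (p - 3)*(p + 4)*(p^3 + 5*p^2 - 8*p - 48) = (p - 3)*(p + 4)^2*(p^2 + p - 12) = (p - 3)*(p + 4)^3*(p - 3)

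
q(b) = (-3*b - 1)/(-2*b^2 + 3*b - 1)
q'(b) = (-3*b - 1)*(4*b - 3)/(-2*b^2 + 3*b - 1)^2 - 3/(-2*b^2 + 3*b - 1)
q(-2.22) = -0.32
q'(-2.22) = -0.05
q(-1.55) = -0.35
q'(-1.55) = -0.02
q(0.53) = -91.84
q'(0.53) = 2759.67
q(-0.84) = -0.31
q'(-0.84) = 0.21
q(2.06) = 2.17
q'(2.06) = -2.53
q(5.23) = 0.42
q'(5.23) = -0.11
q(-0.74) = -0.28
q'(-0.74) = 0.30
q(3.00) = 1.00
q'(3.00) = -0.60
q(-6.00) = -0.19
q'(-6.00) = -0.02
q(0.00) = 1.00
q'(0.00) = 6.00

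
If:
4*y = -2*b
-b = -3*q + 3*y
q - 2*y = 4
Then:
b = 24/5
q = -4/5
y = -12/5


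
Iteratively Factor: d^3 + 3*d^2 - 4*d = (d - 1)*(d^2 + 4*d) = d*(d - 1)*(d + 4)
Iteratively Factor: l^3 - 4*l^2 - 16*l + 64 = (l - 4)*(l^2 - 16) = (l - 4)*(l + 4)*(l - 4)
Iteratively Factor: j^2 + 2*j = (j)*(j + 2)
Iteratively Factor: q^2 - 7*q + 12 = (q - 4)*(q - 3)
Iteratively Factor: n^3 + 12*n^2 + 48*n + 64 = (n + 4)*(n^2 + 8*n + 16) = (n + 4)^2*(n + 4)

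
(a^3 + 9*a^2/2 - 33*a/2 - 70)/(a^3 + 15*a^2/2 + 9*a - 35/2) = (a - 4)/(a - 1)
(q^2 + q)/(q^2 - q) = (q + 1)/(q - 1)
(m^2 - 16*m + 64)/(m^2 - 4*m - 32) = (m - 8)/(m + 4)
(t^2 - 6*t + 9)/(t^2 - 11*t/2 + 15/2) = 2*(t - 3)/(2*t - 5)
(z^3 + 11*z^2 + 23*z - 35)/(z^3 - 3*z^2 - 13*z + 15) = (z^2 + 12*z + 35)/(z^2 - 2*z - 15)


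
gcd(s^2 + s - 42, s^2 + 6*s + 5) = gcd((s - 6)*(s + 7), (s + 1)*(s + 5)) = 1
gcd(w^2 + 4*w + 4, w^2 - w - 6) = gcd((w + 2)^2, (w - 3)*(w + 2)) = w + 2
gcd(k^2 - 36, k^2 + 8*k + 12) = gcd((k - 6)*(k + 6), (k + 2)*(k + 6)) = k + 6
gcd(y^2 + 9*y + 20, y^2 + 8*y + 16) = y + 4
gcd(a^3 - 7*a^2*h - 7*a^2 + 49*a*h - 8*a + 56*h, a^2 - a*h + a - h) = a + 1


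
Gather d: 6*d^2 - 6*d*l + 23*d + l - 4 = 6*d^2 + d*(23 - 6*l) + l - 4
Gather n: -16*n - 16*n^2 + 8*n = -16*n^2 - 8*n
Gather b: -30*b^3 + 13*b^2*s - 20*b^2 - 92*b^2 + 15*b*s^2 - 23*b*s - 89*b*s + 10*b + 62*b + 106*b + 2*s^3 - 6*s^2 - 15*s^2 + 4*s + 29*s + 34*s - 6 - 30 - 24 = -30*b^3 + b^2*(13*s - 112) + b*(15*s^2 - 112*s + 178) + 2*s^3 - 21*s^2 + 67*s - 60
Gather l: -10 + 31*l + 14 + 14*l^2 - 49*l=14*l^2 - 18*l + 4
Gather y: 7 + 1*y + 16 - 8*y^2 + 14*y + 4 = -8*y^2 + 15*y + 27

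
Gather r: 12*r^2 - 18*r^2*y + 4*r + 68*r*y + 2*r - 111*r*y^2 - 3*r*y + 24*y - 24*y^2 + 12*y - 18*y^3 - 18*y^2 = r^2*(12 - 18*y) + r*(-111*y^2 + 65*y + 6) - 18*y^3 - 42*y^2 + 36*y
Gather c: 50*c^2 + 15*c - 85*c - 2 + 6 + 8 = 50*c^2 - 70*c + 12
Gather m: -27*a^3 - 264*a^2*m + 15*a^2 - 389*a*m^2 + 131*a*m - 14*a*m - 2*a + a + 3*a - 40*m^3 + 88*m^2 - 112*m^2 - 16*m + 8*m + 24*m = -27*a^3 + 15*a^2 + 2*a - 40*m^3 + m^2*(-389*a - 24) + m*(-264*a^2 + 117*a + 16)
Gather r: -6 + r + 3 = r - 3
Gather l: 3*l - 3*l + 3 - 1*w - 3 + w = 0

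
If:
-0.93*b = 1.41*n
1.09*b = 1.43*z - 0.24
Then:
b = 1.31192660550459*z - 0.220183486238532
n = 0.145227405816904 - 0.865313292992387*z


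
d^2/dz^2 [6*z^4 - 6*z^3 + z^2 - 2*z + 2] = 72*z^2 - 36*z + 2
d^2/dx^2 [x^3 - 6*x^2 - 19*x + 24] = 6*x - 12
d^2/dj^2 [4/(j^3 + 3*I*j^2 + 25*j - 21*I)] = 8*(-3*(j + I)*(j^3 + 3*I*j^2 + 25*j - 21*I) + (3*j^2 + 6*I*j + 25)^2)/(j^3 + 3*I*j^2 + 25*j - 21*I)^3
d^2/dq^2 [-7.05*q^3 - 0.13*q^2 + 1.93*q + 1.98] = -42.3*q - 0.26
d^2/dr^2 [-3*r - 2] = 0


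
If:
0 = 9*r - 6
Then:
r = 2/3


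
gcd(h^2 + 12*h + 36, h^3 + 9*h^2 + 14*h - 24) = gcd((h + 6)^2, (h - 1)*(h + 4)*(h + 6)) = h + 6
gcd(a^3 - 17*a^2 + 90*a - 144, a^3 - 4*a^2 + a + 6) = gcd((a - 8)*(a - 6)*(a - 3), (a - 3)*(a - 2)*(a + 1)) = a - 3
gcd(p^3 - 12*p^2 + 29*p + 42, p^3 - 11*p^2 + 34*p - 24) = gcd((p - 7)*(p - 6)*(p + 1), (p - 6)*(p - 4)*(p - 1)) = p - 6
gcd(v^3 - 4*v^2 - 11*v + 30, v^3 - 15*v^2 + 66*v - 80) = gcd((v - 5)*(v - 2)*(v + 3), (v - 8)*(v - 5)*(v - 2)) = v^2 - 7*v + 10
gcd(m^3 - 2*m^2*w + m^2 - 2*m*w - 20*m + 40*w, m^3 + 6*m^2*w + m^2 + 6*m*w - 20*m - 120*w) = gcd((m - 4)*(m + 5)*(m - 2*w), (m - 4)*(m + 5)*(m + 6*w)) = m^2 + m - 20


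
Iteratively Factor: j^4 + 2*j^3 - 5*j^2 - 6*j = (j - 2)*(j^3 + 4*j^2 + 3*j) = j*(j - 2)*(j^2 + 4*j + 3) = j*(j - 2)*(j + 3)*(j + 1)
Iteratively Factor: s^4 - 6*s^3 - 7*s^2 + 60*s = (s)*(s^3 - 6*s^2 - 7*s + 60) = s*(s + 3)*(s^2 - 9*s + 20) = s*(s - 5)*(s + 3)*(s - 4)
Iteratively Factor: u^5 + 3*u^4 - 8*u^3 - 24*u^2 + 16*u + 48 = (u + 2)*(u^4 + u^3 - 10*u^2 - 4*u + 24) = (u + 2)^2*(u^3 - u^2 - 8*u + 12) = (u + 2)^2*(u + 3)*(u^2 - 4*u + 4) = (u - 2)*(u + 2)^2*(u + 3)*(u - 2)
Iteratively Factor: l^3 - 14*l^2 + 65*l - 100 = (l - 5)*(l^2 - 9*l + 20) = (l - 5)^2*(l - 4)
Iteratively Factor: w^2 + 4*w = (w)*(w + 4)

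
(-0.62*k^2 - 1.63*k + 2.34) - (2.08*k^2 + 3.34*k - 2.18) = -2.7*k^2 - 4.97*k + 4.52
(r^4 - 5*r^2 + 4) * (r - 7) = r^5 - 7*r^4 - 5*r^3 + 35*r^2 + 4*r - 28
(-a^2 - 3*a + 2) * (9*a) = -9*a^3 - 27*a^2 + 18*a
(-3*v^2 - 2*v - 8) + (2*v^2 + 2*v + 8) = -v^2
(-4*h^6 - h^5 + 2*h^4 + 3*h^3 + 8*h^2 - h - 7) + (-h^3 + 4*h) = -4*h^6 - h^5 + 2*h^4 + 2*h^3 + 8*h^2 + 3*h - 7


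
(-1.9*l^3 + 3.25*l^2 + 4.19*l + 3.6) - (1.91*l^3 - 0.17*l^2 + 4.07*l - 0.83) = -3.81*l^3 + 3.42*l^2 + 0.12*l + 4.43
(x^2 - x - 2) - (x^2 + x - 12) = 10 - 2*x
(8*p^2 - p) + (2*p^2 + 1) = 10*p^2 - p + 1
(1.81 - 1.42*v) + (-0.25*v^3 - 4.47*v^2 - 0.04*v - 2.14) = -0.25*v^3 - 4.47*v^2 - 1.46*v - 0.33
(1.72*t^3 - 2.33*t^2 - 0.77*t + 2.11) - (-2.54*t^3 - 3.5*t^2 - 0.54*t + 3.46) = 4.26*t^3 + 1.17*t^2 - 0.23*t - 1.35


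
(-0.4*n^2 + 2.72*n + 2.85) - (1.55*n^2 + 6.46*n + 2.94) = -1.95*n^2 - 3.74*n - 0.0899999999999999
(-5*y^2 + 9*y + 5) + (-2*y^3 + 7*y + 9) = -2*y^3 - 5*y^2 + 16*y + 14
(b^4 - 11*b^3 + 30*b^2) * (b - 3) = b^5 - 14*b^4 + 63*b^3 - 90*b^2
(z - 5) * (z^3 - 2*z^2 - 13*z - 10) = z^4 - 7*z^3 - 3*z^2 + 55*z + 50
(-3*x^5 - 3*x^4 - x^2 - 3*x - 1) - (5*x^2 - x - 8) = -3*x^5 - 3*x^4 - 6*x^2 - 2*x + 7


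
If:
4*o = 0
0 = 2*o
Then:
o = 0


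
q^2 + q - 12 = (q - 3)*(q + 4)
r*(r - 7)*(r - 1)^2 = r^4 - 9*r^3 + 15*r^2 - 7*r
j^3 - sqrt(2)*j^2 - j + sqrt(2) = (j - 1)*(j + 1)*(j - sqrt(2))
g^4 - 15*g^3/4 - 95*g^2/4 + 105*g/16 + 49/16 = (g - 7)*(g - 1/2)*(g + 1/4)*(g + 7/2)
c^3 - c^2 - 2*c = c*(c - 2)*(c + 1)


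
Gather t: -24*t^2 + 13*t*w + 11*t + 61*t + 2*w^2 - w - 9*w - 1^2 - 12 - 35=-24*t^2 + t*(13*w + 72) + 2*w^2 - 10*w - 48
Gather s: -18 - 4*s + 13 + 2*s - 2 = -2*s - 7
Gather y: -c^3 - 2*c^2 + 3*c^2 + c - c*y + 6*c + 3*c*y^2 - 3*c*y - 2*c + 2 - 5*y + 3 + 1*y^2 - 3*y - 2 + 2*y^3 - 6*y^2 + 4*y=-c^3 + c^2 + 5*c + 2*y^3 + y^2*(3*c - 5) + y*(-4*c - 4) + 3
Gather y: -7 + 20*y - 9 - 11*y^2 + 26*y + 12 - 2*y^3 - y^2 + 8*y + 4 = -2*y^3 - 12*y^2 + 54*y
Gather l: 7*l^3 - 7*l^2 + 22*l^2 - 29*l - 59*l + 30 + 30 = 7*l^3 + 15*l^2 - 88*l + 60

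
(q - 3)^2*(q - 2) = q^3 - 8*q^2 + 21*q - 18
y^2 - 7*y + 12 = (y - 4)*(y - 3)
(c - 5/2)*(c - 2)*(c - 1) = c^3 - 11*c^2/2 + 19*c/2 - 5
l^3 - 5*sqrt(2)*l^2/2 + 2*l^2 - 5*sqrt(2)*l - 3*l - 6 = (l + 2)*(l - 3*sqrt(2))*(l + sqrt(2)/2)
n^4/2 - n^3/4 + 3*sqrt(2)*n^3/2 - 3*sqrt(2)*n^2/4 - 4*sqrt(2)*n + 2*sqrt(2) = (n/2 + sqrt(2))*(n - 1/2)*(n - sqrt(2))*(n + 2*sqrt(2))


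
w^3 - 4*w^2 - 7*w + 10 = (w - 5)*(w - 1)*(w + 2)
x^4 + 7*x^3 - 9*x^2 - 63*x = x*(x - 3)*(x + 3)*(x + 7)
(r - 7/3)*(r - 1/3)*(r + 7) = r^3 + 13*r^2/3 - 161*r/9 + 49/9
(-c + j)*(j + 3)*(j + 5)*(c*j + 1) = -c^2*j^3 - 8*c^2*j^2 - 15*c^2*j + c*j^4 + 8*c*j^3 + 14*c*j^2 - 8*c*j - 15*c + j^3 + 8*j^2 + 15*j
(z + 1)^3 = z^3 + 3*z^2 + 3*z + 1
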